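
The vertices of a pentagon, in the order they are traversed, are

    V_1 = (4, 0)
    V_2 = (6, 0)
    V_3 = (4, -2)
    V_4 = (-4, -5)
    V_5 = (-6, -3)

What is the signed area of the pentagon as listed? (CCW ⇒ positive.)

-23

Σ = (0) + (-12) + (-28) + (-18) + (12) = -46
Signed area = Σ/2 = -23 (negative ⇒ clockwise traversal).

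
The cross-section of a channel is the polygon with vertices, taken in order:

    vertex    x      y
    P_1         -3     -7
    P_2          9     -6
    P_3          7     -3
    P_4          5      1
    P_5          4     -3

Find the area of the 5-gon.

Apply Gauss's area formula: 2A = Σ (x_i·y_{i+1} − x_{i+1}·y_i), indices taken mod 5.
Σ = (81) + (15) + (22) + (-19) + (-37) = 62
Area = |Σ|/2 = 31.

31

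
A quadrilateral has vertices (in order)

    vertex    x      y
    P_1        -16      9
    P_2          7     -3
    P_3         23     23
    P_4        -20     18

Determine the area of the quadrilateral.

598.5

Apply Gauss's area formula: 2A = Σ (x_i·y_{i+1} − x_{i+1}·y_i), indices taken mod 4.
Σ = (-15) + (230) + (874) + (108) = 1197
Area = |Σ|/2 = 598.5.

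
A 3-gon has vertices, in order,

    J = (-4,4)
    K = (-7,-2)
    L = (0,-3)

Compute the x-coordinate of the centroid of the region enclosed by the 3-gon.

-11/3

Apply the surveyor's formula. First the cross-terms c_i = x_i·y_{i+1} − x_{i+1}·y_i:
  36, 21, -12  ⇒  2A = 45, A = 22.5.
Then Σ (x_i + x_{i+1})·c_i = -495, so x̄ = -495 / (6·22.5) = -11/3.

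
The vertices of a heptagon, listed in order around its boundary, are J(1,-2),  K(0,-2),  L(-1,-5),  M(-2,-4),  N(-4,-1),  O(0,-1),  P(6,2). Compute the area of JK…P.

14

Apply the shoelace (surveyor's) formula: 2A = Σ (x_i·y_{i+1} − x_{i+1}·y_i), indices taken mod 7.
Cross-terms: -2, -2, -6, -14, 4, 6, -14  ⇒  Σ = -28
Area = |Σ|/2 = 14.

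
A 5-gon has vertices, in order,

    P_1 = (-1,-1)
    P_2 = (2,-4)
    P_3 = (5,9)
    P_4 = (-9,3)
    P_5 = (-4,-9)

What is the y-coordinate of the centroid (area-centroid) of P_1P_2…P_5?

67/57

Apply Gauss's area formula. First the cross-terms c_i = x_i·y_{i+1} − x_{i+1}·y_i:
  6, 38, 96, 93, -5  ⇒  2A = 228, A = 114.
Then Σ (y_i + y_{i+1})·c_i = 804, so ȳ = 804 / (6·114) = 67/57.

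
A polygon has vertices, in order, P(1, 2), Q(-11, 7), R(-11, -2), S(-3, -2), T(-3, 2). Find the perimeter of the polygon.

|PQ| = √((-12)² + (5)²) = √169 = 13
|QR| = √((0)² + (-9)²) = √81 = 9
|RS| = √((8)² + (0)²) = √64 = 8
|ST| = √((0)² + (4)²) = √16 = 4
|TP| = √((4)² + (0)²) = √16 = 4
Perimeter = 13 + 9 + 8 + 4 + 4 = 38.

38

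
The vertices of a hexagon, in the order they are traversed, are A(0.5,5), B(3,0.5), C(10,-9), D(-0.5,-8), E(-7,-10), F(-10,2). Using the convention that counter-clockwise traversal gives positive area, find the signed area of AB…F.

Σ = (-14.75) + (-32) + (-84.5) + (-51) + (-114) + (-51) = -347.25
Signed area = Σ/2 = -173.625 (negative ⇒ clockwise traversal).

-173.625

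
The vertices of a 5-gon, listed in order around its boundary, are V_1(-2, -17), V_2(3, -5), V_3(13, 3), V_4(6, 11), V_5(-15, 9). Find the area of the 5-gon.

Apply the surveyor's formula: 2A = Σ (x_i·y_{i+1} − x_{i+1}·y_i), indices taken mod 5.
V_1→V_2: (-2)(-5) − (3)(-17) = 61
V_2→V_3: (3)(3) − (13)(-5) = 74
V_3→V_4: (13)(11) − (6)(3) = 125
V_4→V_5: (6)(9) − (-15)(11) = 219
V_5→V_1: (-15)(-17) − (-2)(9) = 273
Σ = 752
Area = |Σ|/2 = 376.

376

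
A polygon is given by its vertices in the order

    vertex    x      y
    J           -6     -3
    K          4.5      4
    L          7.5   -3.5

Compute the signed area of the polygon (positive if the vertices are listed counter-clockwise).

-49.875

Apply the shoelace (surveyor's) formula: 2A = Σ (x_i·y_{i+1} − x_{i+1}·y_i), indices taken mod 3.
J→K: (-6)(4) − (4.5)(-3) = -10.5
K→L: (4.5)(-3.5) − (7.5)(4) = -45.75
L→J: (7.5)(-3) − (-6)(-3.5) = -43.5
Σ = -99.75
Signed area = Σ/2 = -49.875 (negative ⇒ clockwise traversal).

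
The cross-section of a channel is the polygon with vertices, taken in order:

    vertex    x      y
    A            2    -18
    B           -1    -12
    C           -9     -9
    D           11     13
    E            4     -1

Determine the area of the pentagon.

146

Apply the shoelace formula: 2A = Σ (x_i·y_{i+1} − x_{i+1}·y_i), indices taken mod 5.
A→B: (2)(-12) − (-1)(-18) = -42
B→C: (-1)(-9) − (-9)(-12) = -99
C→D: (-9)(13) − (11)(-9) = -18
D→E: (11)(-1) − (4)(13) = -63
E→A: (4)(-18) − (2)(-1) = -70
Σ = -292
Area = |Σ|/2 = 146.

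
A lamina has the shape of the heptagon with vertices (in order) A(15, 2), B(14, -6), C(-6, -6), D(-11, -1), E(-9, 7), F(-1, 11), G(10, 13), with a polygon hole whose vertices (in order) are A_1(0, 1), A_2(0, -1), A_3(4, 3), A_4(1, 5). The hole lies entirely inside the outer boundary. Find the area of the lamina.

Outer boundary:
Apply Gauss's area formula: 2A = Σ (x_i·y_{i+1} − x_{i+1}·y_i), indices taken mod 7.
A→B: (15)(-6) − (14)(2) = -118
B→C: (14)(-6) − (-6)(-6) = -120
C→D: (-6)(-1) − (-11)(-6) = -60
D→E: (-11)(7) − (-9)(-1) = -86
E→F: (-9)(11) − (-1)(7) = -92
F→G: (-1)(13) − (10)(11) = -123
G→A: (10)(2) − (15)(13) = -175
Σ = -774
Area = |Σ|/2 = 387.
Hole:
Apply the shoelace formula: 2A = Σ (x_i·y_{i+1} − x_{i+1}·y_i), indices taken mod 4.
Cross-terms: 0, 4, 17, 1  ⇒  Σ = 22
Area = |Σ|/2 = 11.
Net area = 387 − 11 = 376.

376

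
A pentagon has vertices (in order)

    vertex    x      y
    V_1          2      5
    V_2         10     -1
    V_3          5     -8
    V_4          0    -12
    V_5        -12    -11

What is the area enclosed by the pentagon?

Apply Gauss's area formula: 2A = Σ (x_i·y_{i+1} − x_{i+1}·y_i), indices taken mod 5.
Σ = (-52) + (-75) + (-60) + (-144) + (-38) = -369
Area = |Σ|/2 = 184.5.

184.5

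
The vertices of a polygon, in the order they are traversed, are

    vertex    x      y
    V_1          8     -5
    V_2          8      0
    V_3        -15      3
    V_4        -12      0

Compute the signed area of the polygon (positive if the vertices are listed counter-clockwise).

80

Σ = (40) + (24) + (36) + (60) = 160
Signed area = Σ/2 = 80 (positive ⇒ counter-clockwise traversal).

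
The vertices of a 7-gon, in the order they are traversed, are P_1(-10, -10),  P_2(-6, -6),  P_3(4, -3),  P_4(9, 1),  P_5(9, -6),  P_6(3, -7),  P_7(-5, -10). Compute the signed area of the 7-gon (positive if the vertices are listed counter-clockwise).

Apply the surveyor's formula: 2A = Σ (x_i·y_{i+1} − x_{i+1}·y_i), indices taken mod 7.
Σ = (0) + (42) + (31) + (-63) + (-45) + (-65) + (-50) = -150
Signed area = Σ/2 = -75 (negative ⇒ clockwise traversal).

-75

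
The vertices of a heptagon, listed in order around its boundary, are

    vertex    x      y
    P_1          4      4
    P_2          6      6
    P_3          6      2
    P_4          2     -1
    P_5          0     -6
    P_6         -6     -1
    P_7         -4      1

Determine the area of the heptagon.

Apply the shoelace (surveyor's) formula: 2A = Σ (x_i·y_{i+1} − x_{i+1}·y_i), indices taken mod 7.
Σ = (0) + (-24) + (-10) + (-12) + (-36) + (-10) + (-20) = -112
Area = |Σ|/2 = 56.

56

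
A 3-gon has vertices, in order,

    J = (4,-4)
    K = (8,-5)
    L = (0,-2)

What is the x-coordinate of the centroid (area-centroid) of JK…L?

4

Apply Gauss's area formula. First the cross-terms c_i = x_i·y_{i+1} − x_{i+1}·y_i:
  12, -16, 8  ⇒  2A = 4, A = 2.
Then Σ (x_i + x_{i+1})·c_i = 48, so x̄ = 48 / (6·2) = 4.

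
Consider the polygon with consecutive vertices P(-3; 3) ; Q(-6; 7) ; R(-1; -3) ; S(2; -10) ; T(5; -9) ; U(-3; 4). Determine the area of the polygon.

Σ = (-3) + (25) + (16) + (32) + (-7) + (3) = 66
Area = |Σ|/2 = 33.

33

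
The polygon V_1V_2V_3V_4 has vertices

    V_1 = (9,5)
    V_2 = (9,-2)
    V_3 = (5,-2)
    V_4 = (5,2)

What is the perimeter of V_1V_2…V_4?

|V_1V_2| = √((0)² + (-7)²) = √49 = 7
|V_2V_3| = √((-4)² + (0)²) = √16 = 4
|V_3V_4| = √((0)² + (4)²) = √16 = 4
|V_4V_1| = √((4)² + (3)²) = √25 = 5
Perimeter = 7 + 4 + 4 + 5 = 20.

20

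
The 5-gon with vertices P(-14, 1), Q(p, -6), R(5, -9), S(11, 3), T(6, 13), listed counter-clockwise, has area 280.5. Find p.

The doubled signed area Σ (x_i y_{i+1} − x_{i+1} y_i) is linear in p.
With p=0 it equals 541; the coefficient of p is -10 (from the two edges through Q).
So -10·p + 541 = 2·280.5 = 561 ⇒ p = -2.

-2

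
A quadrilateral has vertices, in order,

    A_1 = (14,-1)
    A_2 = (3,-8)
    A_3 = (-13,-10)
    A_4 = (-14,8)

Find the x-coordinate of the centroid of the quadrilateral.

-45/13

Apply the shoelace (surveyor's) formula. First the cross-terms c_i = x_i·y_{i+1} − x_{i+1}·y_i:
  -109, -134, -244, -98  ⇒  2A = -585, A = -292.5.
Then Σ (x_i + x_{i+1})·c_i = 6075, so x̄ = 6075 / (6·(-292.5)) = -45/13.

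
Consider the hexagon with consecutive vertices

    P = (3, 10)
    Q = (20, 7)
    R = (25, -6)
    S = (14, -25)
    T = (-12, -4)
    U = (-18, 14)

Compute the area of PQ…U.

Apply the surveyor's formula: 2A = Σ (x_i·y_{i+1} − x_{i+1}·y_i), indices taken mod 6.
Σ = (-179) + (-295) + (-541) + (-356) + (-240) + (-222) = -1833
Area = |Σ|/2 = 916.5.

916.5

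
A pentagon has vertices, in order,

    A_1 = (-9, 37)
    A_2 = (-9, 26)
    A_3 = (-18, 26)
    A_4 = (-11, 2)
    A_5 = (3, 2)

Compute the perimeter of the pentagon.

96

|A_1A_2| = √((0)² + (-11)²) = √121 = 11
|A_2A_3| = √((-9)² + (0)²) = √81 = 9
|A_3A_4| = √((7)² + (-24)²) = √625 = 25
|A_4A_5| = √((14)² + (0)²) = √196 = 14
|A_5A_1| = √((-12)² + (35)²) = √1369 = 37
Perimeter = 11 + 9 + 25 + 14 + 37 = 96.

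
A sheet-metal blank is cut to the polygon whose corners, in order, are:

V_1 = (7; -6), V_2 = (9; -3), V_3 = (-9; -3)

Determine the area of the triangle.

27

Apply the surveyor's formula: 2A = Σ (x_i·y_{i+1} − x_{i+1}·y_i), indices taken mod 3.
Cross-terms: 33, -54, 75  ⇒  Σ = 54
Area = |Σ|/2 = 27.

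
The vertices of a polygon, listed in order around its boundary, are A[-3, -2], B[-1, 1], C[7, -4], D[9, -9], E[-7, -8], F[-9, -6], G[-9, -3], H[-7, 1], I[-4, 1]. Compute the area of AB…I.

Apply the shoelace formula: 2A = Σ (x_i·y_{i+1} − x_{i+1}·y_i), indices taken mod 9.
A→B: (-3)(1) − (-1)(-2) = -5
B→C: (-1)(-4) − (7)(1) = -3
C→D: (7)(-9) − (9)(-4) = -27
D→E: (9)(-8) − (-7)(-9) = -135
E→F: (-7)(-6) − (-9)(-8) = -30
F→G: (-9)(-3) − (-9)(-6) = -27
G→H: (-9)(1) − (-7)(-3) = -30
H→I: (-7)(1) − (-4)(1) = -3
I→A: (-4)(-2) − (-3)(1) = 11
Σ = -249
Area = |Σ|/2 = 124.5.

124.5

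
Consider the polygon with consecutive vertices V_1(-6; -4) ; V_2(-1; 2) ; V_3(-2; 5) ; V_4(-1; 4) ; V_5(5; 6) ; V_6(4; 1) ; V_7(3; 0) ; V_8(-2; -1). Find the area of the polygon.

Apply the surveyor's formula: 2A = Σ (x_i·y_{i+1} − x_{i+1}·y_i), indices taken mod 8.
Σ = (-16) + (-1) + (-3) + (-26) + (-19) + (-3) + (-3) + (2) = -69
Area = |Σ|/2 = 34.5.

34.5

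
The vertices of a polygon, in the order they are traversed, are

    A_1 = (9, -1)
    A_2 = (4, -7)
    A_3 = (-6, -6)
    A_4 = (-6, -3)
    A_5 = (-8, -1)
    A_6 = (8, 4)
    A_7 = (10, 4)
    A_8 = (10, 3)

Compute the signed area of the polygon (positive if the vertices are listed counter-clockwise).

Σ = (-59) + (-66) + (-18) + (-18) + (-24) + (-8) + (-10) + (-37) = -240
Signed area = Σ/2 = -120 (negative ⇒ clockwise traversal).

-120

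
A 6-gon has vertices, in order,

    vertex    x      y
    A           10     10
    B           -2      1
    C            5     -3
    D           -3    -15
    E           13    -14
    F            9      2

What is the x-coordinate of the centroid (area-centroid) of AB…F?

Apply Gauss's area formula. First the cross-terms c_i = x_i·y_{i+1} − x_{i+1}·y_i:
  30, 1, -84, 237, 152, 70  ⇒  2A = 406, A = 203.
Then Σ (x_i + x_{i+1})·c_i = 7119, so x̄ = 7119 / (6·203) = 339/58.

339/58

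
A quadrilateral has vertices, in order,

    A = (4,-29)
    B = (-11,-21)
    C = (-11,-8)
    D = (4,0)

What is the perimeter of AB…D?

76

|AB| = √((-15)² + (8)²) = √289 = 17
|BC| = √((0)² + (13)²) = √169 = 13
|CD| = √((15)² + (8)²) = √289 = 17
|DA| = √((0)² + (-29)²) = √841 = 29
Perimeter = 17 + 13 + 17 + 29 = 76.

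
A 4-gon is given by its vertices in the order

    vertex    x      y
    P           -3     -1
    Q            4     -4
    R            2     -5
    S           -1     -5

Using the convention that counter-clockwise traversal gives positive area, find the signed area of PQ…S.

Apply the shoelace formula: 2A = Σ (x_i·y_{i+1} − x_{i+1}·y_i), indices taken mod 4.
P→Q: (-3)(-4) − (4)(-1) = 16
Q→R: (4)(-5) − (2)(-4) = -12
R→S: (2)(-5) − (-1)(-5) = -15
S→P: (-1)(-1) − (-3)(-5) = -14
Σ = -25
Signed area = Σ/2 = -12.5 (negative ⇒ clockwise traversal).

-12.5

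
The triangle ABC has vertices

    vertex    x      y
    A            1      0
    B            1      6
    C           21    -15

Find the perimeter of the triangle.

60

|AB| = √((0)² + (6)²) = √36 = 6
|BC| = √((20)² + (-21)²) = √841 = 29
|CA| = √((-20)² + (15)²) = √625 = 25
Perimeter = 6 + 29 + 25 = 60.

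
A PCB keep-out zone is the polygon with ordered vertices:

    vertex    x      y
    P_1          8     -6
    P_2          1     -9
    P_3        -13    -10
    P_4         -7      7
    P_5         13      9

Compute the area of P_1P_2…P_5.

Apply the shoelace formula: 2A = Σ (x_i·y_{i+1} − x_{i+1}·y_i), indices taken mod 5.
Σ = (-66) + (-127) + (-161) + (-154) + (-150) = -658
Area = |Σ|/2 = 329.

329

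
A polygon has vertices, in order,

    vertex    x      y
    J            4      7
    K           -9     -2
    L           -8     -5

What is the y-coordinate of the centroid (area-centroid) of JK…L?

0

Apply the shoelace formula. First the cross-terms c_i = x_i·y_{i+1} − x_{i+1}·y_i:
  55, 29, -36  ⇒  2A = 48, A = 24.
Then Σ (y_i + y_{i+1})·c_i = 0, so ȳ = 0 / (6·24) = 0.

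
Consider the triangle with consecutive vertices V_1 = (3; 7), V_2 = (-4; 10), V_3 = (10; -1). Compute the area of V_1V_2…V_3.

Apply Gauss's area formula: 2A = Σ (x_i·y_{i+1} − x_{i+1}·y_i), indices taken mod 3.
V_1→V_2: (3)(10) − (-4)(7) = 58
V_2→V_3: (-4)(-1) − (10)(10) = -96
V_3→V_1: (10)(7) − (3)(-1) = 73
Σ = 35
Area = |Σ|/2 = 17.5.

17.5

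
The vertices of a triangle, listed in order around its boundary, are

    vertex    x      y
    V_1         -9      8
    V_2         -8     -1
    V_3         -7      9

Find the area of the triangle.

9.5

Cross-terms: 73, -79, 25  ⇒  Σ = 19
Area = |Σ|/2 = 9.5.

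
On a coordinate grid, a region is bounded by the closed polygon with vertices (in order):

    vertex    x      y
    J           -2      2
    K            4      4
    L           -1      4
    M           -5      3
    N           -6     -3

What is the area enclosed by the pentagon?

18

Σ = (-16) + (20) + (17) + (33) + (-18) = 36
Area = |Σ|/2 = 18.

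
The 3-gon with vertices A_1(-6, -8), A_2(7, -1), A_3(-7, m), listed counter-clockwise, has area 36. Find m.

The doubled signed area Σ (x_i y_{i+1} − x_{i+1} y_i) is linear in m.
With m=0 it equals 111; the coefficient of m is 13 (from the two edges through A_3).
So 13·m + 111 = 2·36 = 72 ⇒ m = -3.

-3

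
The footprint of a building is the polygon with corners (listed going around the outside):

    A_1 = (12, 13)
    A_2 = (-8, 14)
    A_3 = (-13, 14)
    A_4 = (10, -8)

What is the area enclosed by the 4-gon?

266

Σ = (272) + (70) + (-36) + (226) = 532
Area = |Σ|/2 = 266.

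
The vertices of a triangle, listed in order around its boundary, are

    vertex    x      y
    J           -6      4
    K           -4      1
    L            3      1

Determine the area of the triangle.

Cross-terms: 10, -7, 18  ⇒  Σ = 21
Area = |Σ|/2 = 10.5.

10.5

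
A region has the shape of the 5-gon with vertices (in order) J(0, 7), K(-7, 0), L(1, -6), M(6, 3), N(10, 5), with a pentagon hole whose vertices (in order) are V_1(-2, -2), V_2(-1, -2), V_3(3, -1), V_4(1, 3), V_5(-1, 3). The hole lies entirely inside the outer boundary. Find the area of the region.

83.5

Outer boundary:
Apply Gauss's area formula: 2A = Σ (x_i·y_{i+1} − x_{i+1}·y_i), indices taken mod 5.
Cross-terms: 49, 42, 39, 0, 70  ⇒  Σ = 200
Area = |Σ|/2 = 100.
Hole:
Apply the shoelace (surveyor's) formula: 2A = Σ (x_i·y_{i+1} − x_{i+1}·y_i), indices taken mod 5.
Cross-terms: 2, 7, 10, 6, 8  ⇒  Σ = 33
Area = |Σ|/2 = 16.5.
Net area = 100 − 16.5 = 83.5.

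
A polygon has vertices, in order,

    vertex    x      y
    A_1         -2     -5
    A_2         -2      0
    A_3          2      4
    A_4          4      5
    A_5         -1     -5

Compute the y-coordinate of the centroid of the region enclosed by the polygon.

Apply the shoelace (surveyor's) formula. First the cross-terms c_i = x_i·y_{i+1} − x_{i+1}·y_i:
  -10, -8, -6, -15, -5  ⇒  2A = -44, A = -22.
Then Σ (y_i + y_{i+1})·c_i = 14, so ȳ = 14 / (6·(-22)) = -7/66.

-7/66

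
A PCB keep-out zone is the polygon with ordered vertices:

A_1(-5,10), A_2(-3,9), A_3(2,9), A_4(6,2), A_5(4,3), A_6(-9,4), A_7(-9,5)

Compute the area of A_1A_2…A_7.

A_1→A_2: (-5)(9) − (-3)(10) = -15
A_2→A_3: (-3)(9) − (2)(9) = -45
A_3→A_4: (2)(2) − (6)(9) = -50
A_4→A_5: (6)(3) − (4)(2) = 10
A_5→A_6: (4)(4) − (-9)(3) = 43
A_6→A_7: (-9)(5) − (-9)(4) = -9
A_7→A_1: (-9)(10) − (-5)(5) = -65
Σ = -131
Area = |Σ|/2 = 65.5.

65.5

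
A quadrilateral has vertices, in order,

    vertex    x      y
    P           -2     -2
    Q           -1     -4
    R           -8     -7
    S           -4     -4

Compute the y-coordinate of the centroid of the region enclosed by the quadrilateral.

Apply Gauss's area formula. First the cross-terms c_i = x_i·y_{i+1} − x_{i+1}·y_i:
  6, -25, 4, 0  ⇒  2A = -15, A = -7.5.
Then Σ (y_i + y_{i+1})·c_i = 195, so ȳ = 195 / (6·(-7.5)) = -13/3.

-13/3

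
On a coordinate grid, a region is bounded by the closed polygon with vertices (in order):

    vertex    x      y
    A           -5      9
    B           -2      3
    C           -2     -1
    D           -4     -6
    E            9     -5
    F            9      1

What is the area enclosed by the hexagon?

Apply the shoelace (surveyor's) formula: 2A = Σ (x_i·y_{i+1} − x_{i+1}·y_i), indices taken mod 6.
A→B: (-5)(3) − (-2)(9) = 3
B→C: (-2)(-1) − (-2)(3) = 8
C→D: (-2)(-6) − (-4)(-1) = 8
D→E: (-4)(-5) − (9)(-6) = 74
E→F: (9)(1) − (9)(-5) = 54
F→A: (9)(9) − (-5)(1) = 86
Σ = 233
Area = |Σ|/2 = 116.5.

116.5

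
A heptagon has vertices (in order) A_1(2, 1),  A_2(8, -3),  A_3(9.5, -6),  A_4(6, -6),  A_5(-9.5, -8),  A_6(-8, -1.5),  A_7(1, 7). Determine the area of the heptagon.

Apply the surveyor's formula: 2A = Σ (x_i·y_{i+1} − x_{i+1}·y_i), indices taken mod 7.
A_1→A_2: (2)(-3) − (8)(1) = -14
A_2→A_3: (8)(-6) − (9.5)(-3) = -19.5
A_3→A_4: (9.5)(-6) − (6)(-6) = -21
A_4→A_5: (6)(-8) − (-9.5)(-6) = -105
A_5→A_6: (-9.5)(-1.5) − (-8)(-8) = -49.75
A_6→A_7: (-8)(7) − (1)(-1.5) = -54.5
A_7→A_1: (1)(1) − (2)(7) = -13
Σ = -276.75
Area = |Σ|/2 = 138.375.

138.375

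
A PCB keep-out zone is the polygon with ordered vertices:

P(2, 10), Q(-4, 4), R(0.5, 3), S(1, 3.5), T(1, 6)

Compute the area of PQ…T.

Apply the shoelace formula: 2A = Σ (x_i·y_{i+1} − x_{i+1}·y_i), indices taken mod 5.
P→Q: (2)(4) − (-4)(10) = 48
Q→R: (-4)(3) − (0.5)(4) = -14
R→S: (0.5)(3.5) − (1)(3) = -1.25
S→T: (1)(6) − (1)(3.5) = 2.5
T→P: (1)(10) − (2)(6) = -2
Σ = 33.25
Area = |Σ|/2 = 16.625.

16.625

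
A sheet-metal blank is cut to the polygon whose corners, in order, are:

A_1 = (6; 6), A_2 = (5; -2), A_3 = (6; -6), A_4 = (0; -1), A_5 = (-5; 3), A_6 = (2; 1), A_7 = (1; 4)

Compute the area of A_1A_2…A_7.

Apply the surveyor's formula: 2A = Σ (x_i·y_{i+1} − x_{i+1}·y_i), indices taken mod 7.
Σ = (-42) + (-18) + (-6) + (-5) + (-11) + (7) + (-18) = -93
Area = |Σ|/2 = 46.5.

46.5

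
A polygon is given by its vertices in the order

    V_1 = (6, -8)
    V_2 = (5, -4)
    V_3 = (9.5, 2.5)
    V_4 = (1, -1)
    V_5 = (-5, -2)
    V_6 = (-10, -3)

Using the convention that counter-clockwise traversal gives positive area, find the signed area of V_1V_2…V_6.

70.25

Apply the surveyor's formula: 2A = Σ (x_i·y_{i+1} − x_{i+1}·y_i), indices taken mod 6.
Cross-terms: 16, 50.5, -12, -7, -5, 98  ⇒  Σ = 140.5
Signed area = Σ/2 = 70.25 (positive ⇒ counter-clockwise traversal).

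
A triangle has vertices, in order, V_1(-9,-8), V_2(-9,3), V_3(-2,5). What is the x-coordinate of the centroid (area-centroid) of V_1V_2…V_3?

-20/3

Apply the shoelace formula. First the cross-terms c_i = x_i·y_{i+1} − x_{i+1}·y_i:
  -99, -39, 61  ⇒  2A = -77, A = -38.5.
Then Σ (x_i + x_{i+1})·c_i = 1540, so x̄ = 1540 / (6·(-38.5)) = -20/3.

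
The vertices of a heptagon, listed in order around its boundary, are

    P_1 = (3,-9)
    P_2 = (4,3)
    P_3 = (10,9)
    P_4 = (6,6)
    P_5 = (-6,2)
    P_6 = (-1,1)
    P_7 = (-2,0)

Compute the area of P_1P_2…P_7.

Σ = (45) + (6) + (6) + (48) + (-4) + (2) + (18) = 121
Area = |Σ|/2 = 60.5.

60.5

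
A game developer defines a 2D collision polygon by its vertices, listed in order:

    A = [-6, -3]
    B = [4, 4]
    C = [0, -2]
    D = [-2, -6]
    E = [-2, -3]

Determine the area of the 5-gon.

Apply the shoelace formula: 2A = Σ (x_i·y_{i+1} − x_{i+1}·y_i), indices taken mod 5.
A→B: (-6)(4) − (4)(-3) = -12
B→C: (4)(-2) − (0)(4) = -8
C→D: (0)(-6) − (-2)(-2) = -4
D→E: (-2)(-3) − (-2)(-6) = -6
E→A: (-2)(-3) − (-6)(-3) = -12
Σ = -42
Area = |Σ|/2 = 21.

21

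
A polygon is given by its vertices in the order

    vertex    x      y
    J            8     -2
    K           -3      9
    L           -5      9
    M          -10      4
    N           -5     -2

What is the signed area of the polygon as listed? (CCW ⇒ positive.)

Apply the shoelace (surveyor's) formula: 2A = Σ (x_i·y_{i+1} − x_{i+1}·y_i), indices taken mod 5.
Σ = (66) + (18) + (70) + (40) + (26) = 220
Signed area = Σ/2 = 110 (positive ⇒ counter-clockwise traversal).

110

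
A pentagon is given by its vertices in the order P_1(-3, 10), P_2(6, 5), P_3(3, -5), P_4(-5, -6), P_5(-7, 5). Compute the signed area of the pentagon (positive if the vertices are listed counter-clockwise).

-142.5

Apply Gauss's area formula: 2A = Σ (x_i·y_{i+1} − x_{i+1}·y_i), indices taken mod 5.
Σ = (-75) + (-45) + (-43) + (-67) + (-55) = -285
Signed area = Σ/2 = -142.5 (negative ⇒ clockwise traversal).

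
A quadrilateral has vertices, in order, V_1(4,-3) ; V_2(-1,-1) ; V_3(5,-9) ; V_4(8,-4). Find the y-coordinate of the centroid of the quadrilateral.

-244/51

Apply the surveyor's formula. First the cross-terms c_i = x_i·y_{i+1} − x_{i+1}·y_i:
  -7, 14, 52, -8  ⇒  2A = 51, A = 25.5.
Then Σ (y_i + y_{i+1})·c_i = -732, so ȳ = -732 / (6·25.5) = -244/51.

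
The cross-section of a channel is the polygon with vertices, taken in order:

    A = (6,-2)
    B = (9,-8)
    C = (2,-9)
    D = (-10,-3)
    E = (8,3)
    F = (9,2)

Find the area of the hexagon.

Apply the shoelace formula: 2A = Σ (x_i·y_{i+1} − x_{i+1}·y_i), indices taken mod 6.
Σ = (-30) + (-65) + (-96) + (-6) + (-11) + (-30) = -238
Area = |Σ|/2 = 119.

119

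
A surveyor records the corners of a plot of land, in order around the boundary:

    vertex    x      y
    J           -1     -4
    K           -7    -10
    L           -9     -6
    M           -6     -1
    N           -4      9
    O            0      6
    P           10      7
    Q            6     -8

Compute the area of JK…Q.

194.5

Cross-terms: -18, -48, -27, -58, -24, -60, -122, -32  ⇒  Σ = -389
Area = |Σ|/2 = 194.5.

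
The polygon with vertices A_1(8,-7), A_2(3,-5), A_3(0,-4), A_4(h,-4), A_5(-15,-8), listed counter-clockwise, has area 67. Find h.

The doubled signed area Σ (x_i y_{i+1} − x_{i+1} y_i) is linear in h.
With h=0 it equals 78; the coefficient of h is -4 (from the two edges through A_4).
So -4·h + 78 = 2·67 = 134 ⇒ h = -14.

-14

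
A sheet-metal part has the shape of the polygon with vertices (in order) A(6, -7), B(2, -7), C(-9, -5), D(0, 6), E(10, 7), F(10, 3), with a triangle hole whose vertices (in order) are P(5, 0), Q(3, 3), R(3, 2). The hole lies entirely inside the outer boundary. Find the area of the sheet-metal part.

Outer boundary:
A→B: (6)(-7) − (2)(-7) = -28
B→C: (2)(-5) − (-9)(-7) = -73
C→D: (-9)(6) − (0)(-5) = -54
D→E: (0)(7) − (10)(6) = -60
E→F: (10)(3) − (10)(7) = -40
F→A: (10)(-7) − (6)(3) = -88
Σ = -343
Area = |Σ|/2 = 171.5.
Hole:
Apply Gauss's area formula: 2A = Σ (x_i·y_{i+1} − x_{i+1}·y_i), indices taken mod 3.
Σ = (15) + (-3) + (-10) = 2
Area = |Σ|/2 = 1.
Net area = 171.5 − 1 = 170.5.

170.5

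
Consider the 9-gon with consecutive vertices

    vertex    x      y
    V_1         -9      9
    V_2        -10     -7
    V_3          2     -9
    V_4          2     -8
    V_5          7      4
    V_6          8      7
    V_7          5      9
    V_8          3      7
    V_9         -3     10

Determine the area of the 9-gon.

Apply Gauss's area formula: 2A = Σ (x_i·y_{i+1} − x_{i+1}·y_i), indices taken mod 9.
V_1→V_2: (-9)(-7) − (-10)(9) = 153
V_2→V_3: (-10)(-9) − (2)(-7) = 104
V_3→V_4: (2)(-8) − (2)(-9) = 2
V_4→V_5: (2)(4) − (7)(-8) = 64
V_5→V_6: (7)(7) − (8)(4) = 17
V_6→V_7: (8)(9) − (5)(7) = 37
V_7→V_8: (5)(7) − (3)(9) = 8
V_8→V_9: (3)(10) − (-3)(7) = 51
V_9→V_1: (-3)(9) − (-9)(10) = 63
Σ = 499
Area = |Σ|/2 = 249.5.

249.5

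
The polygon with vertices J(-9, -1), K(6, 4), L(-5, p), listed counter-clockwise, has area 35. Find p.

Write out the shoelace sum; only the two edges meeting at L involve p:
2·Area = [(6·p − (-5)·4) + ((-5)·(-1) − (-9)·p)] + -30
       = 15·p + -5 = 70
⇒ p = 5.

5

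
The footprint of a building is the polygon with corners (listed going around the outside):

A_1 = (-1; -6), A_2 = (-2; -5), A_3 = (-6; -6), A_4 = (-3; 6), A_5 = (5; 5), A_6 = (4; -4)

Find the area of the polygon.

96

Apply the surveyor's formula: 2A = Σ (x_i·y_{i+1} − x_{i+1}·y_i), indices taken mod 6.
Σ = (-7) + (-18) + (-54) + (-45) + (-40) + (-28) = -192
Area = |Σ|/2 = 96.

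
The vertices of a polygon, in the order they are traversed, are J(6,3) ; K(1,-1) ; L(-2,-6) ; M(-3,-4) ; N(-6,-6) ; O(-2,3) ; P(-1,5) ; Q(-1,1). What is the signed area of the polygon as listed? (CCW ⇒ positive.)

-37.5

Apply the shoelace formula: 2A = Σ (x_i·y_{i+1} − x_{i+1}·y_i), indices taken mod 8.
Cross-terms: -9, -8, -10, -6, -30, -7, 4, -9  ⇒  Σ = -75
Signed area = Σ/2 = -37.5 (negative ⇒ clockwise traversal).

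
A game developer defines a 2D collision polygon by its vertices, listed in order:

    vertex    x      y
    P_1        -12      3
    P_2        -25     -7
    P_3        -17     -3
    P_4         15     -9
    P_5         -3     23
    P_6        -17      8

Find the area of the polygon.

Apply the shoelace formula: 2A = Σ (x_i·y_{i+1} − x_{i+1}·y_i), indices taken mod 6.
Cross-terms: 159, -44, 198, 318, 367, 45  ⇒  Σ = 1043
Area = |Σ|/2 = 521.5.

521.5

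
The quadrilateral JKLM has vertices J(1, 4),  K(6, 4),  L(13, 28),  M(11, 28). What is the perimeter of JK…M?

58

|JK| = √((5)² + (0)²) = √25 = 5
|KL| = √((7)² + (24)²) = √625 = 25
|LM| = √((-2)² + (0)²) = √4 = 2
|MJ| = √((-10)² + (-24)²) = √676 = 26
Perimeter = 5 + 25 + 2 + 26 = 58.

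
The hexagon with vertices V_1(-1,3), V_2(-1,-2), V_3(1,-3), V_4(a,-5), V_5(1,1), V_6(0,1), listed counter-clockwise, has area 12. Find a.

The doubled signed area Σ (x_i y_{i+1} − x_{i+1} y_i) is linear in a.
With a=0 it equals 12; the coefficient of a is 4 (from the two edges through V_4).
So 4·a + 12 = 2·12 = 24 ⇒ a = 3.

3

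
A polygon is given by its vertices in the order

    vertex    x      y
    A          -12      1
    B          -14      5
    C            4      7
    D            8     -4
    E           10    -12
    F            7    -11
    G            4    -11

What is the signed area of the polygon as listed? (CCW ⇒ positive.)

-239.5

Cross-terms: -46, -118, -72, -56, -26, -33, -128  ⇒  Σ = -479
Signed area = Σ/2 = -239.5 (negative ⇒ clockwise traversal).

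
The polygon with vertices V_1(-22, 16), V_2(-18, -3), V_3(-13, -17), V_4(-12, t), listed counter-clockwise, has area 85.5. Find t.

-6

Write out the shoelace sum; only the two edges meeting at V_4 involve t:
2·Area = [((-13)·t − (-12)·(-17)) + ((-12)·16 − (-22)·t)] + 621
       = 9·t + 225 = 171
⇒ t = -6.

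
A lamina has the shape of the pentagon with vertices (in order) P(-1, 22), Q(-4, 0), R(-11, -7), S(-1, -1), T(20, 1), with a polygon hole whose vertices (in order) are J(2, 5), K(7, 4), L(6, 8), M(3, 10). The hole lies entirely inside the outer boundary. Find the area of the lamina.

272

Outer boundary:
Apply the shoelace (surveyor's) formula: 2A = Σ (x_i·y_{i+1} − x_{i+1}·y_i), indices taken mod 5.
P→Q: (-1)(0) − (-4)(22) = 88
Q→R: (-4)(-7) − (-11)(0) = 28
R→S: (-11)(-1) − (-1)(-7) = 4
S→T: (-1)(1) − (20)(-1) = 19
T→P: (20)(22) − (-1)(1) = 441
Σ = 580
Area = |Σ|/2 = 290.
Hole:
Σ = (-27) + (32) + (36) + (-5) = 36
Area = |Σ|/2 = 18.
Net area = 290 − 18 = 272.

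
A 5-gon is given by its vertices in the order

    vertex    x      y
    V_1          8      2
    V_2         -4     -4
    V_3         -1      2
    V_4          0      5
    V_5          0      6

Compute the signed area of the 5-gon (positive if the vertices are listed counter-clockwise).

Apply Gauss's area formula: 2A = Σ (x_i·y_{i+1} − x_{i+1}·y_i), indices taken mod 5.
Σ = (-24) + (-12) + (-5) + (0) + (-48) = -89
Signed area = Σ/2 = -44.5 (negative ⇒ clockwise traversal).

-44.5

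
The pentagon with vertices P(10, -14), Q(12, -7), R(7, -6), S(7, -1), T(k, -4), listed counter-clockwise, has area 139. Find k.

The doubled signed area Σ (x_i y_{i+1} − x_{i+1} y_i) is linear in k.
With k=0 it equals 122; the coefficient of k is -13 (from the two edges through T).
So -13·k + 122 = 2·139 = 278 ⇒ k = -12.

-12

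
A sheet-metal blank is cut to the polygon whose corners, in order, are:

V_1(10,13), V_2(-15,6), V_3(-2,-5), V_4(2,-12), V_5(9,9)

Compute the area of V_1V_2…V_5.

264.5

Σ = (255) + (87) + (34) + (126) + (27) = 529
Area = |Σ|/2 = 264.5.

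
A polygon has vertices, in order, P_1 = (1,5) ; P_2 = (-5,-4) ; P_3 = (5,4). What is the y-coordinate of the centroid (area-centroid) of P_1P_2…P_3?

Apply the surveyor's formula. First the cross-terms c_i = x_i·y_{i+1} − x_{i+1}·y_i:
  21, 0, 21  ⇒  2A = 42, A = 21.
Then Σ (y_i + y_{i+1})·c_i = 210, so ȳ = 210 / (6·21) = 5/3.

5/3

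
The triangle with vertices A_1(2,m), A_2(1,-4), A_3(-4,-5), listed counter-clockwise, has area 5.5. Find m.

The doubled signed area Σ (x_i y_{i+1} − x_{i+1} y_i) is linear in m.
With m=0 it equals -19; the coefficient of m is -5 (from the two edges through A_1).
So -5·m + -19 = 2·5.5 = 11 ⇒ m = -6.

-6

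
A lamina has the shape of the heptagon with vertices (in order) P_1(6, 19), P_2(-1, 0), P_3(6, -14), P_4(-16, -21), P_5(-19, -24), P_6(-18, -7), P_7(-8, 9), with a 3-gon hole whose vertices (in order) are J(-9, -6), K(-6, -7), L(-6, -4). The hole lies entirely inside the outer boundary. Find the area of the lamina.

523

Outer boundary:
Apply the shoelace formula: 2A = Σ (x_i·y_{i+1} − x_{i+1}·y_i), indices taken mod 7.
P_1→P_2: (6)(0) − (-1)(19) = 19
P_2→P_3: (-1)(-14) − (6)(0) = 14
P_3→P_4: (6)(-21) − (-16)(-14) = -350
P_4→P_5: (-16)(-24) − (-19)(-21) = -15
P_5→P_6: (-19)(-7) − (-18)(-24) = -299
P_6→P_7: (-18)(9) − (-8)(-7) = -218
P_7→P_1: (-8)(19) − (6)(9) = -206
Σ = -1055
Area = |Σ|/2 = 527.5.
Hole:
J→K: (-9)(-7) − (-6)(-6) = 27
K→L: (-6)(-4) − (-6)(-7) = -18
L→J: (-6)(-6) − (-9)(-4) = 0
Σ = 9
Area = |Σ|/2 = 4.5.
Net area = 527.5 − 4.5 = 523.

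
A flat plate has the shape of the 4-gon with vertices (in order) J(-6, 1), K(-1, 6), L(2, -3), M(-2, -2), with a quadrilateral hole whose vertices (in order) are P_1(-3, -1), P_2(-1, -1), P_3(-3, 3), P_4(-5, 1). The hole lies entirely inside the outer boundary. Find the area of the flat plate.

Outer boundary:
Σ = (-35) + (-9) + (-10) + (-14) = -68
Area = |Σ|/2 = 34.
Hole:
Apply the surveyor's formula: 2A = Σ (x_i·y_{i+1} − x_{i+1}·y_i), indices taken mod 4.
Σ = (2) + (-6) + (12) + (8) = 16
Area = |Σ|/2 = 8.
Net area = 34 − 8 = 26.

26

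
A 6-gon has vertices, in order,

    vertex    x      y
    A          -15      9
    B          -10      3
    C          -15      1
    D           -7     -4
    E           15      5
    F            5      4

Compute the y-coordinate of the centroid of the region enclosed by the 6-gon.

7/3

Apply the shoelace (surveyor's) formula. First the cross-terms c_i = x_i·y_{i+1} − x_{i+1}·y_i:
  45, 35, 67, 25, 35, 105  ⇒  2A = 312, A = 156.
Then Σ (y_i + y_{i+1})·c_i = 2184, so ȳ = 2184 / (6·156) = 7/3.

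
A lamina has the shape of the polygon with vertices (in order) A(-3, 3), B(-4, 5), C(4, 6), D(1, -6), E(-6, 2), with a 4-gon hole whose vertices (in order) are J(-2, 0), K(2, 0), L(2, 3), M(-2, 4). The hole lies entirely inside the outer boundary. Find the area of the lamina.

47.5

Outer boundary:
Apply the surveyor's formula: 2A = Σ (x_i·y_{i+1} − x_{i+1}·y_i), indices taken mod 5.
A→B: (-3)(5) − (-4)(3) = -3
B→C: (-4)(6) − (4)(5) = -44
C→D: (4)(-6) − (1)(6) = -30
D→E: (1)(2) − (-6)(-6) = -34
E→A: (-6)(3) − (-3)(2) = -12
Σ = -123
Area = |Σ|/2 = 61.5.
Hole:
Apply the surveyor's formula: 2A = Σ (x_i·y_{i+1} − x_{i+1}·y_i), indices taken mod 4.
Cross-terms: 0, 6, 14, 8  ⇒  Σ = 28
Area = |Σ|/2 = 14.
Net area = 61.5 − 14 = 47.5.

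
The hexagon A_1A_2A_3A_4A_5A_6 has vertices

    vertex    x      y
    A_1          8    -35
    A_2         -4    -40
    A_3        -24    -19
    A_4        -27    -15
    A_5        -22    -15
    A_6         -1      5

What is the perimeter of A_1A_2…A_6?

122

|A_1A_2| = √((-12)² + (-5)²) = √169 = 13
|A_2A_3| = √((-20)² + (21)²) = √841 = 29
|A_3A_4| = √((-3)² + (4)²) = √25 = 5
|A_4A_5| = √((5)² + (0)²) = √25 = 5
|A_5A_6| = √((21)² + (20)²) = √841 = 29
|A_6A_1| = √((9)² + (-40)²) = √1681 = 41
Perimeter = 13 + 29 + 5 + 5 + 29 + 41 = 122.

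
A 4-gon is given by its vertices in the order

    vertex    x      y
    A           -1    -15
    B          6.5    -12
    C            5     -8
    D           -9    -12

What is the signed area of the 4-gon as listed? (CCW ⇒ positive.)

Apply the shoelace formula: 2A = Σ (x_i·y_{i+1} − x_{i+1}·y_i), indices taken mod 4.
A→B: (-1)(-12) − (6.5)(-15) = 109.5
B→C: (6.5)(-8) − (5)(-12) = 8
C→D: (5)(-12) − (-9)(-8) = -132
D→A: (-9)(-15) − (-1)(-12) = 123
Σ = 108.5
Signed area = Σ/2 = 54.25 (positive ⇒ counter-clockwise traversal).

54.25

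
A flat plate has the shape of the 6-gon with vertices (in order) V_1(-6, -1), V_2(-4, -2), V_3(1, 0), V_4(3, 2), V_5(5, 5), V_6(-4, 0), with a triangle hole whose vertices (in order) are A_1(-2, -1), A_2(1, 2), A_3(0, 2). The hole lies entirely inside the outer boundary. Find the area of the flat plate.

19

Outer boundary:
Apply Gauss's area formula: 2A = Σ (x_i·y_{i+1} − x_{i+1}·y_i), indices taken mod 6.
Cross-terms: 8, 2, 2, 5, 20, 4  ⇒  Σ = 41
Area = |Σ|/2 = 20.5.
Hole:
Apply the shoelace (surveyor's) formula: 2A = Σ (x_i·y_{i+1} − x_{i+1}·y_i), indices taken mod 3.
Σ = (-3) + (2) + (4) = 3
Area = |Σ|/2 = 1.5.
Net area = 20.5 − 1.5 = 19.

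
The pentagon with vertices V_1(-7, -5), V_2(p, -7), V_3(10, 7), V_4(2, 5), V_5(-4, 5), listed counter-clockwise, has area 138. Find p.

Write out the shoelace sum; only the two edges meeting at V_2 involve p:
2·Area = [((-7)·(-7) − p·(-5)) + (p·7 − 10·(-7))] + 121
       = 12·p + 240 = 276
⇒ p = 3.

3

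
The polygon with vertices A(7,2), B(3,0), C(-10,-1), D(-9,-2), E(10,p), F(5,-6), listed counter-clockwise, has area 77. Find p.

Write out the shoelace sum; only the two edges meeting at E involve p:
2·Area = [((-9)·p − 10·(-2)) + (10·(-6) − 5·p)] + 54
       = -14·p + 14 = 154
⇒ p = -10.

-10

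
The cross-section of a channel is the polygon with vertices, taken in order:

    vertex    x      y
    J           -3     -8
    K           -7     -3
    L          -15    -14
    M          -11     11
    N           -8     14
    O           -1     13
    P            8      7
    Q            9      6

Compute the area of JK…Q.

Apply the shoelace formula: 2A = Σ (x_i·y_{i+1} − x_{i+1}·y_i), indices taken mod 8.
Cross-terms: -47, 53, -319, -66, -90, -111, -15, -54  ⇒  Σ = -649
Area = |Σ|/2 = 324.5.

324.5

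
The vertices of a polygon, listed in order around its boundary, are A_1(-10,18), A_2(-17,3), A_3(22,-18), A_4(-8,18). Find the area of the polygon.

Apply Gauss's area formula: 2A = Σ (x_i·y_{i+1} − x_{i+1}·y_i), indices taken mod 4.
Cross-terms: 276, 240, 252, 36  ⇒  Σ = 804
Area = |Σ|/2 = 402.

402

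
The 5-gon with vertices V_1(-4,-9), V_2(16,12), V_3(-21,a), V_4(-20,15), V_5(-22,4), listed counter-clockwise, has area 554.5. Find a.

The doubled signed area Σ (x_i y_{i+1} − x_{i+1} y_i) is linear in a.
With a=0 it equals 497; the coefficient of a is 36 (from the two edges through V_3).
So 36·a + 497 = 2·554.5 = 1109 ⇒ a = 17.

17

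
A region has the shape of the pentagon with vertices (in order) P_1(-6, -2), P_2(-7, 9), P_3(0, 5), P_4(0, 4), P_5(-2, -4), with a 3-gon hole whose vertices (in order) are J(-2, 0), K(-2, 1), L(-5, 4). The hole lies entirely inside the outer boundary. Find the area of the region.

56

Outer boundary:
Σ = (-68) + (-35) + (0) + (8) + (-20) = -115
Area = |Σ|/2 = 57.5.
Hole:
Apply the shoelace formula: 2A = Σ (x_i·y_{i+1} − x_{i+1}·y_i), indices taken mod 3.
Σ = (-2) + (-3) + (8) = 3
Area = |Σ|/2 = 1.5.
Net area = 57.5 − 1.5 = 56.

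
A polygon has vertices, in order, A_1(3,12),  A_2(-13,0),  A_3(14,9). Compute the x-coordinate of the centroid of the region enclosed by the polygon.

4/3

Apply the shoelace (surveyor's) formula. First the cross-terms c_i = x_i·y_{i+1} − x_{i+1}·y_i:
  156, -117, 141  ⇒  2A = 180, A = 90.
Then Σ (x_i + x_{i+1})·c_i = 720, so x̄ = 720 / (6·90) = 4/3.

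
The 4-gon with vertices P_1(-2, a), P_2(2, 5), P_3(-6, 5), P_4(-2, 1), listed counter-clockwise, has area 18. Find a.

Write out the shoelace sum; only the two edges meeting at P_1 involve a:
2·Area = [((-2)·a − (-2)·1) + ((-2)·5 − 2·a)] + 44
       = -4·a + 36 = 36
⇒ a = 0.

0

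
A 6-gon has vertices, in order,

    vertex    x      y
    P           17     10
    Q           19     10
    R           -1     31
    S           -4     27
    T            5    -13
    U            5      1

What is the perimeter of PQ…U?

106

|PQ| = √((2)² + (0)²) = √4 = 2
|QR| = √((-20)² + (21)²) = √841 = 29
|RS| = √((-3)² + (-4)²) = √25 = 5
|ST| = √((9)² + (-40)²) = √1681 = 41
|TU| = √((0)² + (14)²) = √196 = 14
|UP| = √((12)² + (9)²) = √225 = 15
Perimeter = 2 + 29 + 5 + 41 + 14 + 15 = 106.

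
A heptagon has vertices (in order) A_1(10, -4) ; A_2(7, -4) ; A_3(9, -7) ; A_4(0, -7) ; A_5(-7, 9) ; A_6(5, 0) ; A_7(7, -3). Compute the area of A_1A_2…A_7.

Apply Gauss's area formula: 2A = Σ (x_i·y_{i+1} − x_{i+1}·y_i), indices taken mod 7.
A_1→A_2: (10)(-4) − (7)(-4) = -12
A_2→A_3: (7)(-7) − (9)(-4) = -13
A_3→A_4: (9)(-7) − (0)(-7) = -63
A_4→A_5: (0)(9) − (-7)(-7) = -49
A_5→A_6: (-7)(0) − (5)(9) = -45
A_6→A_7: (5)(-3) − (7)(0) = -15
A_7→A_1: (7)(-4) − (10)(-3) = 2
Σ = -195
Area = |Σ|/2 = 97.5.

97.5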